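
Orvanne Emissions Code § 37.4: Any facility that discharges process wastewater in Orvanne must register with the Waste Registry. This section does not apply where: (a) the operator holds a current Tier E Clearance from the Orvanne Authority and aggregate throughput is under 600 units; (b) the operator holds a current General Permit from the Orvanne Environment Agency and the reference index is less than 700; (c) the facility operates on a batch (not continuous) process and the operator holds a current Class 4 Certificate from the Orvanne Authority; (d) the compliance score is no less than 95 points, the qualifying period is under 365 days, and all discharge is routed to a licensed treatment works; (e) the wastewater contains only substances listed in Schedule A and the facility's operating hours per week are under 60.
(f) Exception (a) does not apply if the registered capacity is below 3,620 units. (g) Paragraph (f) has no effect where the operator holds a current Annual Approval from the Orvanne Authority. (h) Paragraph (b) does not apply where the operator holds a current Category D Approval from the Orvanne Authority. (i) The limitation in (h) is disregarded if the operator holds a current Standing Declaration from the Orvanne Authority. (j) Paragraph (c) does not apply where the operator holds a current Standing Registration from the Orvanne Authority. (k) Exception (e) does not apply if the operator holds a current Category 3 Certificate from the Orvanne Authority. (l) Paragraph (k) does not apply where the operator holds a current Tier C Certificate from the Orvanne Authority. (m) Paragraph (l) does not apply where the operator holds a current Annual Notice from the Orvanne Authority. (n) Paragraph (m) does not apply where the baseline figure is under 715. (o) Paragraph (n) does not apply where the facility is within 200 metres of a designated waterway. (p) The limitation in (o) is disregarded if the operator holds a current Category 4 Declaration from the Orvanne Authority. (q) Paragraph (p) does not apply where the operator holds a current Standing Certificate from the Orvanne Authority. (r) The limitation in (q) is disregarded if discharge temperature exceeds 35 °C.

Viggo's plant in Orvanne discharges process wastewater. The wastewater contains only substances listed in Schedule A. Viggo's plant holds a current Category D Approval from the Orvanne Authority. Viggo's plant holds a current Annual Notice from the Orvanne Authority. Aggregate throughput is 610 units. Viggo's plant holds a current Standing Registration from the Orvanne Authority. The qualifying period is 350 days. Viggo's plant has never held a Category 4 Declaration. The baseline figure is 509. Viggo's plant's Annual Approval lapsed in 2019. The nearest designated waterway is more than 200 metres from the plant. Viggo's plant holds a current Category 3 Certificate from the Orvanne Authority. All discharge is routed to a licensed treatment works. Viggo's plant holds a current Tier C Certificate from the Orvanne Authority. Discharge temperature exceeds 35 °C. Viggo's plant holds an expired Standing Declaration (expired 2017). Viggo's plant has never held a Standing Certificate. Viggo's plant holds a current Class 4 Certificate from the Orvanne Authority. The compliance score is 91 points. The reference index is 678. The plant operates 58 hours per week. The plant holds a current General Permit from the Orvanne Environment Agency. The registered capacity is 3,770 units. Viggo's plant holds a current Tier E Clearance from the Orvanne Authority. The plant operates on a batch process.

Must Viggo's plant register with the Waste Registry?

No — exception (e) applies; Viggo's plant is not required to register with the Waste Registry.

Exception (a) does not apply: aggregate throughput is 610 units, not under 600 units.
Exception (b) is satisfied on its face — a current General Permit is held; the reference index is 678, less than the 700 limit. However, paragraphs (h)–(i) must be considered: (h) operates against (b): a current Category D Approval is held. (i), which would lift (h), is inapplicable — there is no Standing Declaration in force. So (b) is unavailable.
Exception (c)'s conditions are all satisfied: the facility operates on a batch process; a current Class 4 Certificate is held. However, paragraph (j) must be considered: (j) operates against (c): a current Standing Registration is held. (c) is therefore removed.
Exception (d) does not apply: the compliance score is 91 points, short of 95 points.
All of (e)'s requirements are met (the wastewater is Schedule-A-only; the facility's operating hours per week are 58, under the 60 limit). Considering the limiting provisions: (k) would limit (e) — a current Category 3 Certificate is held — but (l) sets (k) aside: (l) applies — a current Tier C Certificate is held. (m) would limit (l) — a current Annual Notice is held — but (n) sets (m) aside: (n) operates against (m): the baseline figure is 509, under the 715 limit. (o) does not operate here (the plant is more than 200 m from any designated waterway), so (n) stands. (e) remains available.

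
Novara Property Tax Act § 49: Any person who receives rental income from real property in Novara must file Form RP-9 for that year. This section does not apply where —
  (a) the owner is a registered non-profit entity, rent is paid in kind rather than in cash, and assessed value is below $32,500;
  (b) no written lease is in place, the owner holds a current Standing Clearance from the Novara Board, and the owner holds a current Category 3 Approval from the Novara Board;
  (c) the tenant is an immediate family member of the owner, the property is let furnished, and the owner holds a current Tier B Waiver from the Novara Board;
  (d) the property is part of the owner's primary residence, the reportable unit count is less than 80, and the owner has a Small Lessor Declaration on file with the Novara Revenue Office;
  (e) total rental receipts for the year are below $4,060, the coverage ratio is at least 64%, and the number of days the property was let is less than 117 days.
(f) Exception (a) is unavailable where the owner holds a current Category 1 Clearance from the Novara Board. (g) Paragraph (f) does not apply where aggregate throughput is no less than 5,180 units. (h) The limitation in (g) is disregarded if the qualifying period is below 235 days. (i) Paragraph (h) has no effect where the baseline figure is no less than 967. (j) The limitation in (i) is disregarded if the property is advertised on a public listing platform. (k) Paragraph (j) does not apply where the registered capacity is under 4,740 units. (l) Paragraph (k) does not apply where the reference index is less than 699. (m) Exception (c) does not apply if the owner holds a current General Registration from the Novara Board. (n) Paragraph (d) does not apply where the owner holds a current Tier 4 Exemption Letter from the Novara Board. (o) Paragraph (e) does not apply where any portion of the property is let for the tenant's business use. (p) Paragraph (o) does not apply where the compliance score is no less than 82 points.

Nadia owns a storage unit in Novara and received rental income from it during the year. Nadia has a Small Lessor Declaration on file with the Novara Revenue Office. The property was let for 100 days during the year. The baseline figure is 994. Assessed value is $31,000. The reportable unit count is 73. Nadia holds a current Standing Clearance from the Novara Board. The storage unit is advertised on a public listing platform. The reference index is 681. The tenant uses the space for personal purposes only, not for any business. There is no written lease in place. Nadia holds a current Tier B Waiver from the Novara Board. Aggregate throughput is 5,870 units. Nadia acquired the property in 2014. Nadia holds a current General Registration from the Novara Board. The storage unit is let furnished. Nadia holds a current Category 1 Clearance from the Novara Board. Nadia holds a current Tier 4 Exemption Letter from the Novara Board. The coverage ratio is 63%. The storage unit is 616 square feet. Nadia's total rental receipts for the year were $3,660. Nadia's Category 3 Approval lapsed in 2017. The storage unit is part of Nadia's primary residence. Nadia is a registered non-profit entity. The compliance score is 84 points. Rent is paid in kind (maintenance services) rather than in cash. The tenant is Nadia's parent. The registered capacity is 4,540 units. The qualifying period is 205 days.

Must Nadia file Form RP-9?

All of (a)'s requirements are met (Nadia is a registered non-profit; rent is paid in kind; assessed value is $31,000, below the $32,500 limit). Turning to paragraphs (f)–(l): (f) operates against (a): a current Category 1 Clearance is held. (g) would limit (f) — aggregate throughput is 5,870 units, meeting the 5,180 units threshold — but (h) sets (g) aside: (h) applies — the qualifying period is 205 days, below the 235 days limit. (i) is engaged (the baseline figure is 994, meeting the 967 threshold), but is set aside by (j): (j) operates against (i): the property is publicly advertised. (k) would limit (j) — the registered capacity is 4,540 units, under the 4,740 units limit — but (l) sets (k) aside: (l) operates against (k): the reference index is 681, less than the 699 limit. Exception (a) does not apply.
Exception (b) requires that the owner holds a current Category 3 Approval from the Novara Board; but no current Category 3 Approval is held, so (b) is unavailable.
All of (c)'s requirements are met (the tenant is an immediate family member; the property is let furnished; a current Tier B Waiver is held). But applying paragraph (m): (m) is engaged — a current General Registration is held. (c) is therefore removed.
Exception (d) is satisfied on its face — the storage unit is part of the primary residence; the reportable unit count is 73, less than the 80 limit; a Small Lessor Declaration is on file. But: (n) applies — a current Tier 4 Exemption Letter is held. Exception (d) does not apply.
Exception (e) requires that the coverage ratio is at least 64%; but the coverage ratio is 63%, short of 64%, so (e) is unavailable.
Every exception is unavailable, so the rule governs.

Yes — Nadia must file Form RP-9.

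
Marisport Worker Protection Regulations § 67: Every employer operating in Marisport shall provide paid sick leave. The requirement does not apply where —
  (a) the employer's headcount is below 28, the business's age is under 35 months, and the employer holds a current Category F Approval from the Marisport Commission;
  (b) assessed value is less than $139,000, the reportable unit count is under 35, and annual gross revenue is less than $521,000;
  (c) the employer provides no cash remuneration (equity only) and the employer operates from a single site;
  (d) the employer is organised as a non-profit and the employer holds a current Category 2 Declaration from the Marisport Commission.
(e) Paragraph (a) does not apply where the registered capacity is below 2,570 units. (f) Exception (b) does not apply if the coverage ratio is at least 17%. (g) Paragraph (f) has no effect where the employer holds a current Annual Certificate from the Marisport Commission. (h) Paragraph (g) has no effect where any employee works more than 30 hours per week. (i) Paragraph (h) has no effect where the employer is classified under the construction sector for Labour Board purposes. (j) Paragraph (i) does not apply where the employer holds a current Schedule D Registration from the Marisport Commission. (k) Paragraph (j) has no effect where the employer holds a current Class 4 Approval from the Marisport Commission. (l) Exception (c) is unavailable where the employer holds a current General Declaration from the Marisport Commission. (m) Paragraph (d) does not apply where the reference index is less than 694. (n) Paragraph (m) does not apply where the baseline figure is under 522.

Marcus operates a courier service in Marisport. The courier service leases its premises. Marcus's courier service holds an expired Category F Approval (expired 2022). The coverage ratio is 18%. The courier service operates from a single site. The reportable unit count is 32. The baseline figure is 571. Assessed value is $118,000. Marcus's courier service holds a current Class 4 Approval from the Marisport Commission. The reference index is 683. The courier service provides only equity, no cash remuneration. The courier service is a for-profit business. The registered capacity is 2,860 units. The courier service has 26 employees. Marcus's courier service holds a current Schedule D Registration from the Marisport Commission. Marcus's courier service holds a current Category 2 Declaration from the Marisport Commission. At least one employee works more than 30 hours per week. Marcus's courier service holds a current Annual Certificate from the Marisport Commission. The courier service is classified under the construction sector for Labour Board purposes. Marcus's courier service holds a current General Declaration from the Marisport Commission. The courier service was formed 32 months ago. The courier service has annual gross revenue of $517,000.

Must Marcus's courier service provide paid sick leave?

No — exception (b) applies; Marcus's courier service is not required to provide paid sick leave.

Exception (a) fails — the Category F Approval is not current.
Exception (b): assessed value is $118,000, less than the $139,000 limit; the reportable unit count is 32, under the 35 limit; annual gross revenue is $517,000, less than the $521,000 limit — every condition holds. Considering the limiting provisions: (f) operates (the coverage ratio is 18%, meeting the 17% threshold), but is itself disapplied by (g): (g) operates against (f): a current Annual Certificate is held. (h) would limit (g) — at least one employee exceeds 30 hours/week — but (i) sets (h) aside: (i) operates against (h): the courier service is classified under the construction sector. (j) is triggered (a current Schedule D Registration is held), but is itself disapplied by (k): (k) is engaged — a current Class 4 Approval is held. So (b) applies.
Exception (c) is satisfied on its face — remuneration is equity-only; the employer operates from a single site. Turning to paragraph (l): (l) operates against (c): a current General Declaration is held. (c) is therefore removed.
Exception (d) fails — the employer is for-profit.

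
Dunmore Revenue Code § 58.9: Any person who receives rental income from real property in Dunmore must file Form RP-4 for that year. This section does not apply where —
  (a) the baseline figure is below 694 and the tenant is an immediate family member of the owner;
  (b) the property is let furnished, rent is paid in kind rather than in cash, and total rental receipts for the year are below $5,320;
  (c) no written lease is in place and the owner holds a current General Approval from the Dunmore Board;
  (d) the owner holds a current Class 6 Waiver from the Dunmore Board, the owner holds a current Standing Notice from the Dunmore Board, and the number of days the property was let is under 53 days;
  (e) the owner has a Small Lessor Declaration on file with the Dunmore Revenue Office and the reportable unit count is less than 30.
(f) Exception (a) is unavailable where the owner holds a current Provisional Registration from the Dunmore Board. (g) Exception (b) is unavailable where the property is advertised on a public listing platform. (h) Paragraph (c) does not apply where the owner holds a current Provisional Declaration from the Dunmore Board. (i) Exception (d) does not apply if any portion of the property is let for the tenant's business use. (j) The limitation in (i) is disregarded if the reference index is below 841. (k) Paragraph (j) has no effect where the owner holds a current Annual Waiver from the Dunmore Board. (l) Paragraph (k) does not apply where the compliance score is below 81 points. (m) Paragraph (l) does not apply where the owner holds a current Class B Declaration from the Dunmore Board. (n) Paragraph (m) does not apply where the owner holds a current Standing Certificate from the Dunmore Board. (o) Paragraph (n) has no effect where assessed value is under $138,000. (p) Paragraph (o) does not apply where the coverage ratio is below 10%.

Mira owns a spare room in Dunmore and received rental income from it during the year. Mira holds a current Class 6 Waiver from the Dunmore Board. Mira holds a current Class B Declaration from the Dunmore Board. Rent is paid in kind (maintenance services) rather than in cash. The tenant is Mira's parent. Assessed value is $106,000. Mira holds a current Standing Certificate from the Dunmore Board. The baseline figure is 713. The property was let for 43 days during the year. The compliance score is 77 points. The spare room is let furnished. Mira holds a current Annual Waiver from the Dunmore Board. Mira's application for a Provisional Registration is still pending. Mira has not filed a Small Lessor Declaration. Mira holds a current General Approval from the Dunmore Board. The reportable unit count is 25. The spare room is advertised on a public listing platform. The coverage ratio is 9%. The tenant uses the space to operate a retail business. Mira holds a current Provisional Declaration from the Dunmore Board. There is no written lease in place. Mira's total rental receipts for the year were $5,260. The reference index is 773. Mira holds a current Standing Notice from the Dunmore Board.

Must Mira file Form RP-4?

No — exception (d) applies; Mira is not required to file Form RP-4.

Exception (a) does not apply: the baseline figure is 713, not below 694.
Exception (b): the property is let furnished; rent is paid in kind; total rental receipts for the year are $5,260, below the $5,320 limit — every condition holds. Turning to paragraph (g): (g) is triggered — the property is publicly advertised. (b) is therefore removed.
Exception (c)'s conditions are all satisfied: there is no written lease; a current General Approval is held. But: (h) operates against (c): a current Provisional Declaration is held. (c) is therefore removed.
Exception (d): a current Class 6 Waiver is held; a current Standing Notice is held; the number of days the property was let is 43 days, under the 53 days limit — every condition holds. Applying paragraphs (i)–(p): (i) is triggered (the space is let for business use), but is itself disapplied by (j): (j) applies — the reference index is 773, below the 841 limit. (k) applies (a current Annual Waiver is held), but is overridden by (l): (l) operates against (k): the compliance score is 77 points, below the 81 points limit. (m) would limit (l) — a current Class B Declaration is held — but (n) sets (m) aside: (n) is triggered — a current Standing Certificate is held. (o) is triggered (assessed value is $106,000, under the $138,000 limit), but is overridden by (p): (p) operates against (o): the coverage ratio is 9%, below the 10% limit. Exception (d) stands.
Exception (e) fails — no Small Lessor Declaration is on file.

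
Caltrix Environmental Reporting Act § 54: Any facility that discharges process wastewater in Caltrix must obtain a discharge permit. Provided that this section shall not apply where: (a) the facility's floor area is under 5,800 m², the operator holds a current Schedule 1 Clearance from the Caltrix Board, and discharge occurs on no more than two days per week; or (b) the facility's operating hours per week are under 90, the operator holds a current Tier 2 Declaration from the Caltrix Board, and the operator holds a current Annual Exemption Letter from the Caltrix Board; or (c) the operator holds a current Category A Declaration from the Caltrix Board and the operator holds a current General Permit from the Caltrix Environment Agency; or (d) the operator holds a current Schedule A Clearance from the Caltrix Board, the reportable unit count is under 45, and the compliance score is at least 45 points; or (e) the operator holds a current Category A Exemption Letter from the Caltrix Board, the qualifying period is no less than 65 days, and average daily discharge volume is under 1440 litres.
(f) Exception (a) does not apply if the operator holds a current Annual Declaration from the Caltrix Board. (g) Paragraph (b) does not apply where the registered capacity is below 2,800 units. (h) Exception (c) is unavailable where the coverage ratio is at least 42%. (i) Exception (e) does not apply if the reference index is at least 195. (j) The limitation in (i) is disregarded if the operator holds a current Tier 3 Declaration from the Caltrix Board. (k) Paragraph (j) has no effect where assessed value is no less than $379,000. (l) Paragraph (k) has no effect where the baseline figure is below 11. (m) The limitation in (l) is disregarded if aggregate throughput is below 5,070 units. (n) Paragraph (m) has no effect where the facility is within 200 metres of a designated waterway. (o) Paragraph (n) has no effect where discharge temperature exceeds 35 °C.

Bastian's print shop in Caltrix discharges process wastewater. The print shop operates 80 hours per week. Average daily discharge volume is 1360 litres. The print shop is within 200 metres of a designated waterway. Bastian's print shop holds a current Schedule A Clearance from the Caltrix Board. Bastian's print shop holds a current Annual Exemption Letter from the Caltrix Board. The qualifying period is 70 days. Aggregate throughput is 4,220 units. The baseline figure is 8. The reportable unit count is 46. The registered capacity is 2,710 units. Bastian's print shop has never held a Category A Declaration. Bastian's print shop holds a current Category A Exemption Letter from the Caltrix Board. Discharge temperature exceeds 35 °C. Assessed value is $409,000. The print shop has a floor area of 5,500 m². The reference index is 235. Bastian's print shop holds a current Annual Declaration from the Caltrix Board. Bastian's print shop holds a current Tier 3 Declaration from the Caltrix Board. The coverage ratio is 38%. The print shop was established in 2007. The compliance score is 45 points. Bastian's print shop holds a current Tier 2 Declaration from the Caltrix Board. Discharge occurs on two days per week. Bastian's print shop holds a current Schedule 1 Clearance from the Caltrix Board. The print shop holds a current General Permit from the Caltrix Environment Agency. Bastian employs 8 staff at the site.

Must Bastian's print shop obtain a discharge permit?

Exception (a): the facility's floor area is 5,500 m², under the 5,800 m² limit; a current Schedule 1 Clearance is held; discharge occurs on no more than two days per week — every condition holds. But: (f) operates against (a): a current Annual Declaration is held. So (a) is unavailable.
All of (b)'s requirements are met (the facility's operating hours per week are 80, under the 90 limit; a current Tier 2 Declaration is held; a current Annual Exemption Letter is held). However, paragraph (g) must be considered: (g) operates — the registered capacity is 2,710 units, below the 2,800 units limit. (b) is therefore removed.
Exception (c) does not apply: the Category A Declaration is not current.
Exception (d) requires that the reportable unit count is under 45; but the reportable unit count is 46, not under 45, so (d) is unavailable.
Exception (e) is satisfied on its face — a current Category A Exemption Letter is held; the qualifying period is 70 days, meeting the 65 days threshold; average daily discharge volume is 1360 litres, under the 1440 litres limit. However, paragraphs (i)–(o) must be considered: (i) applies — the reference index is 235, meeting the 195 threshold. (j) is engaged (a current Tier 3 Declaration is held), but is set aside by (k): (k) operates against (j): assessed value is $409,000, meeting the $379,000 threshold. (l) would limit (k) — the baseline figure is 8, below the 11 limit — but (m) sets (l) aside: (m) operates — aggregate throughput is 4,220 units, below the 5,070 units limit. (n) would limit (m) — the print shop is within 200 m of a designated waterway — but (o) sets (n) aside: (o) is triggered — discharge temperature exceeds 35 °C. So (e) is unavailable.
Every exception is unavailable, so the rule governs.

Yes — Bastian's print shop must obtain a discharge permit.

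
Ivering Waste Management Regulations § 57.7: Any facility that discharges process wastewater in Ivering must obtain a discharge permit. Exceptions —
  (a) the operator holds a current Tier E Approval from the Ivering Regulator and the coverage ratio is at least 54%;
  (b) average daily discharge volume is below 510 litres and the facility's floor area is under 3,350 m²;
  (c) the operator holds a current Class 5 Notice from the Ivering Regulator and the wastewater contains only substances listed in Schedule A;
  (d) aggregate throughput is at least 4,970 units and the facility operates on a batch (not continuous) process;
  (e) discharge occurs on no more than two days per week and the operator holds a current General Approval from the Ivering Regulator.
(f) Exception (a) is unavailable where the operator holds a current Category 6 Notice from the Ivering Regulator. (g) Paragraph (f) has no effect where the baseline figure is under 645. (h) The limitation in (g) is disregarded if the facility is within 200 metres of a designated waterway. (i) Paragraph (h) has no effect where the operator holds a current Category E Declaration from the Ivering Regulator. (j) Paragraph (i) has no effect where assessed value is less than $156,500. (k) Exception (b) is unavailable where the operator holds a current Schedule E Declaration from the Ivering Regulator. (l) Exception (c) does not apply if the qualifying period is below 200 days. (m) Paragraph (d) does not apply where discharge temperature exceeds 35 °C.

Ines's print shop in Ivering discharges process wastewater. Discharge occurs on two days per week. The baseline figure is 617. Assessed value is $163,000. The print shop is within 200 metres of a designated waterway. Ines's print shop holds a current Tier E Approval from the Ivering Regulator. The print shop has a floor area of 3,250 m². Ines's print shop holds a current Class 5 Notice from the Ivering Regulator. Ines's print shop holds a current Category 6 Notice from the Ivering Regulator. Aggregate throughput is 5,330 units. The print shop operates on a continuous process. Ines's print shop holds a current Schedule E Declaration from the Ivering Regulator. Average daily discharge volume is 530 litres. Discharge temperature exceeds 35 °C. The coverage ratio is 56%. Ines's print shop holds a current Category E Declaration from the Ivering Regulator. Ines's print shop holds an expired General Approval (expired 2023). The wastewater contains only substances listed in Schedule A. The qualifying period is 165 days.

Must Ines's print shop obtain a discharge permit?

Exception (a): a current Tier E Approval is held; the coverage ratio is 56%, meeting the 54% threshold — every condition holds. As to paragraphs (f)–(j): (f) is triggered (a current Category 6 Notice is held), but yields to (g): (g) operates against (f): the baseline figure is 617, under the 645 limit. (h) would limit (g) — the print shop is within 200 m of a designated waterway — but (i) sets (h) aside: (i) is engaged — a current Category E Declaration is held. (j) is inapplicable (assessed value is $163,000, not less than $156,500), so (i) stands. Exception (a) stands.
Exception (b) does not apply: average daily discharge volume is 530 litres, not below 510 litres.
All of (c)'s requirements are met (a current Class 5 Notice is held; the wastewater is Schedule-A-only). But applying paragraph (l): (l) is engaged — the qualifying period is 165 days, below the 200 days limit. Exception (c) does not apply.
Exception (d) does not apply: the facility operates on a continuous process.
Exception (e) fails — no current General Approval is held.

No — exception (a) applies; Ines's print shop is not required to obtain a discharge permit.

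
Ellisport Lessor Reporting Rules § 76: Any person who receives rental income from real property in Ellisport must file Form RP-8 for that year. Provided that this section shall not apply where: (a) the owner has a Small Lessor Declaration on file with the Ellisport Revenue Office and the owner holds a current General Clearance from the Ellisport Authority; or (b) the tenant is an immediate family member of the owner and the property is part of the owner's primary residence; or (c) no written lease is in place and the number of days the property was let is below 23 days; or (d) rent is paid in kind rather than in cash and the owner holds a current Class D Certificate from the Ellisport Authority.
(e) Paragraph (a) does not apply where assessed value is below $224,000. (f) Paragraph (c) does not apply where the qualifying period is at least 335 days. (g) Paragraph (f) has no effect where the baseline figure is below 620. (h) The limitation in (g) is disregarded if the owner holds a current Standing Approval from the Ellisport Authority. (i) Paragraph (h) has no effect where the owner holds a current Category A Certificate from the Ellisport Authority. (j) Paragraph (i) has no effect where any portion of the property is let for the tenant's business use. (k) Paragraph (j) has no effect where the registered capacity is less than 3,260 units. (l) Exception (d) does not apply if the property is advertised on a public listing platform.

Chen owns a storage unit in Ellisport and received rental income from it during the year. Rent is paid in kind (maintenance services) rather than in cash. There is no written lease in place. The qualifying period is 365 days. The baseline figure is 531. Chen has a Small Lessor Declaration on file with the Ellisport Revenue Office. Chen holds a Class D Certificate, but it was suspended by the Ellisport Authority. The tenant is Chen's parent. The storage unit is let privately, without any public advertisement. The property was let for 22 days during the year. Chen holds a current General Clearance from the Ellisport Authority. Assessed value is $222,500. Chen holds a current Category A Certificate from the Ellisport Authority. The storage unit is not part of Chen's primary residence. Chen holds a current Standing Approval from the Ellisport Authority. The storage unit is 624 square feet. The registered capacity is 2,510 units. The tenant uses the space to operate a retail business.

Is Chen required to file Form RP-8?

No — exception (c) applies; Chen is not required to file Form RP-8.

Exception (a)'s conditions are all satisfied: a Small Lessor Declaration is on file; a current General Clearance is held. Turning to paragraph (e): (e) applies — assessed value is $222,500, below the $224,000 limit. Exception (a) does not apply.
Exception (b) does not apply: the storage unit is not part of the primary residence.
Exception (c): there is no written lease; the number of days the property was let is 22 days, below the 23 days limit — every condition holds. As to paragraphs (f)–(k): (f) would limit (c) — the qualifying period is 365 days, meeting the 335 days threshold — but (g) sets (f) aside: (g) is triggered — the baseline figure is 531, below the 620 limit. (h) operates (a current Standing Approval is held), but yields to (i): (i) operates against (h): a current Category A Certificate is held. (j) is triggered (the space is let for business use), but is set aside by (k): (k) is engaged — the registered capacity is 2,510 units, less than the 3,260 units limit. (c) remains available.
Exception (d) fails — the Class D Certificate is not current.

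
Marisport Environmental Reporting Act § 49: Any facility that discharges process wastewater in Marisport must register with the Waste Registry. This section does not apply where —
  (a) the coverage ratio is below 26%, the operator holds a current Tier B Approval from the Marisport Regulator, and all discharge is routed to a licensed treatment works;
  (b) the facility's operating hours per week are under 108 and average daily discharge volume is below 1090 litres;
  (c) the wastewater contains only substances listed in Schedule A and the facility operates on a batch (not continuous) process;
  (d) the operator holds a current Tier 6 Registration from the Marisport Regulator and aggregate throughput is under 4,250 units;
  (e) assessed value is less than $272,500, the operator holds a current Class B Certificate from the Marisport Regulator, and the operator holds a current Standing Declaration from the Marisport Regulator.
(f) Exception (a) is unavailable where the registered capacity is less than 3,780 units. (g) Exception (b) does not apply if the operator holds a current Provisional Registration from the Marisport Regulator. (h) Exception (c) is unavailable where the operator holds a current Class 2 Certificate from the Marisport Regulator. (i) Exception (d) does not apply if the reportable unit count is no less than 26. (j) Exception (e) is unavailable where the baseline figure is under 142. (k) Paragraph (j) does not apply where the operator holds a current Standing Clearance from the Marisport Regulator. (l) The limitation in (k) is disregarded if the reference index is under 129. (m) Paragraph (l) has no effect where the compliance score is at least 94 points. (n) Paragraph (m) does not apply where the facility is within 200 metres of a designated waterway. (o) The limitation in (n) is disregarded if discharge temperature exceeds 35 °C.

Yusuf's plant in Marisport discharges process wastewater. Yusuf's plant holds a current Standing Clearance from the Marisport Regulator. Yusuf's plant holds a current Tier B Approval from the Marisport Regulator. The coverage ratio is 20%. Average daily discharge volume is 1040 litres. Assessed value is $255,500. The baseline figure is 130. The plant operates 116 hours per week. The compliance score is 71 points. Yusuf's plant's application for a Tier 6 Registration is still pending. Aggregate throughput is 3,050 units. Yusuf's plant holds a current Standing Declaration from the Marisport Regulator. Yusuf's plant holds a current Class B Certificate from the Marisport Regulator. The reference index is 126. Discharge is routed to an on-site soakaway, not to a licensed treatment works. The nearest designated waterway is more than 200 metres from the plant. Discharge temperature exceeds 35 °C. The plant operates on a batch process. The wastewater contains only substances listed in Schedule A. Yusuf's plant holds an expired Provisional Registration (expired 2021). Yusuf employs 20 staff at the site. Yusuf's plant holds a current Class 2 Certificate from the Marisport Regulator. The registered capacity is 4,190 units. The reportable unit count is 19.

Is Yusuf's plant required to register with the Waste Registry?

Exception (a) requires that all discharge is routed to a licensed treatment works; but discharge is not routed to a licensed treatment works, so (a) is unavailable.
Exception (b) does not apply: the facility's operating hours per week are 116, not under 108.
All of (c)'s requirements are met (the wastewater is Schedule-A-only; the facility operates on a batch process). But applying paragraph (h): (h) operates against (c): a current Class 2 Certificate is held. So (c) is unavailable.
Exception (d) fails — there is no Tier 6 Registration in force.
Exception (e): assessed value is $255,500, less than the $272,500 limit; a current Class B Certificate is held; a current Standing Declaration is held — every condition holds. But applying paragraphs (j)–(o): (j) operates — the baseline figure is 130, under the 142 limit. (k) applies (a current Standing Clearance is held), but is set aside by (l): (l) operates — the reference index is 126, under the 129 limit. (m) is not triggered (the compliance score is 71 points, short of 94 points), so (l) stands. Exception (e) does not apply.
None of the exceptions is available; § 49 applies in full.

Yes — Yusuf's plant must register with the Waste Registry.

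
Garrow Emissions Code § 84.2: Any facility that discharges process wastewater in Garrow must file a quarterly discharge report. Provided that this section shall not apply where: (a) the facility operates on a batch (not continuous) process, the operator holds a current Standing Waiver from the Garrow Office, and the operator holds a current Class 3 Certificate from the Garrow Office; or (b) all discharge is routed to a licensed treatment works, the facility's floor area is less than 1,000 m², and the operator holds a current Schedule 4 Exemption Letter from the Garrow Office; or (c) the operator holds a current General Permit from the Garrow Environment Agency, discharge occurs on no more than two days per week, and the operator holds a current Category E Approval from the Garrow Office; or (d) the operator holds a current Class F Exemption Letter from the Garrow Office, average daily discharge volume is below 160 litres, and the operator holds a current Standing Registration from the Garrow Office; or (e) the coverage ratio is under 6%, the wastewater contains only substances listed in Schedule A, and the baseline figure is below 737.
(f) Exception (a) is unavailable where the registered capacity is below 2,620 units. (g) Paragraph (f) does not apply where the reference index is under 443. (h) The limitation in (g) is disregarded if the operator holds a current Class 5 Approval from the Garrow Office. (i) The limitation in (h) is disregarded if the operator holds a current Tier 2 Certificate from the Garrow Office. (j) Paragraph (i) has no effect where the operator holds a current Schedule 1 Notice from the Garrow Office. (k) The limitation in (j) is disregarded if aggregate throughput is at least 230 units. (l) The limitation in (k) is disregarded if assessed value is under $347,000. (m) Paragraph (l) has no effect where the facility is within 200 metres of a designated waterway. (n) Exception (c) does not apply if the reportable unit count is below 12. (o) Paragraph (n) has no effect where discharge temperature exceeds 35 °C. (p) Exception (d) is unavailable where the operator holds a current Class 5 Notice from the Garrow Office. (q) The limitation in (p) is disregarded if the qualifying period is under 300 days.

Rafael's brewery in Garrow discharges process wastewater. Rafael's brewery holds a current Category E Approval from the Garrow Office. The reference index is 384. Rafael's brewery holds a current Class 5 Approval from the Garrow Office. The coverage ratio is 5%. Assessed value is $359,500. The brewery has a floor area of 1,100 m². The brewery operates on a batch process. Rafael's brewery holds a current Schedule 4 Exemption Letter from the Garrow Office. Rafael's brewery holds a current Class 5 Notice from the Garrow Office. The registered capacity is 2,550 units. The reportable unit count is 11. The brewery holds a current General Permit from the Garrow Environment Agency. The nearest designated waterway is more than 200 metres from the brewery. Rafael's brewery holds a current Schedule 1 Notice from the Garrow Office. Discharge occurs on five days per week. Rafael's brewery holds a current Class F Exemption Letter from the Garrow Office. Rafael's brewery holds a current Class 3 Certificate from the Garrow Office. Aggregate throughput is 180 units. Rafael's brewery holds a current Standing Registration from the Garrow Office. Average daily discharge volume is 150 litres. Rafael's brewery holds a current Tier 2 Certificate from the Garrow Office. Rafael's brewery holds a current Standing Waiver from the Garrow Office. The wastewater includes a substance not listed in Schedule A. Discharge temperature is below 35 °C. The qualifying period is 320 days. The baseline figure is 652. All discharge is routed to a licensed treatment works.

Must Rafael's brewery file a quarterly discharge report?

Exception (a): the facility operates on a batch process; a current Standing Waiver is held; a current Class 3 Certificate is held — every condition holds. However, paragraphs (f)–(m) must be considered: (f) operates against (a): the registered capacity is 2,550 units, below the 2,620 units limit. (g) operates (the reference index is 384, under the 443 limit), but is displaced by (h): (h) operates against (g): a current Class 5 Approval is held. (i) operates (a current Tier 2 Certificate is held), but yields to (j): (j) applies — a current Schedule 1 Notice is held. (k) is not triggered (aggregate throughput is 180 units, short of 230 units), so (j) stands. Exception (a) does not apply.
Exception (b) fails — the facility's floor area is 1,100 m², not less than 1,000 m².
Exception (c) fails — discharge occurs on five days per week.
Exception (d): a current Class F Exemption Letter is held; average daily discharge volume is 150 litres, below the 160 litres limit; a current Standing Registration is held — every condition holds. However, paragraphs (p)–(q) must be considered: (p) is engaged — a current Class 5 Notice is held. (q), which would lift (p), does not operate here — the qualifying period is 320 days, not under 300 days. Exception (d) does not apply.
Exception (e) fails — the wastewater includes a non-Schedule-A substance.
Every exception is unavailable, so the rule governs.

Yes — Rafael's brewery must file a quarterly discharge report.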